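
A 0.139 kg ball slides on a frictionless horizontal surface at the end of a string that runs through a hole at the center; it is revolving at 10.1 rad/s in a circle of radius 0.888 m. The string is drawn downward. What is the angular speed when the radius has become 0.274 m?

The constraining force is radial, so m r² ω about the center is conserved.
ω₂ = ω₁ (r₁/r₂)² = (10.1)(0.888/0.274)² = 106.1 rad/s.

ω₂ ≈ 106 rad/s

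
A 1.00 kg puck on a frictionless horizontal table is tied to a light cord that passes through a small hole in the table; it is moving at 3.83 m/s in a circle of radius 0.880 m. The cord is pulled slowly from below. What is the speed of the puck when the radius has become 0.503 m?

v₂ ≈ 6.70 m/s

Central (radial) force ⇒ zero torque about the center ⇒ m v r is constant.
v₂ = v₁ r₁ / r₂ = (3.83)(0.880) / (0.503) = 6.701 m/s.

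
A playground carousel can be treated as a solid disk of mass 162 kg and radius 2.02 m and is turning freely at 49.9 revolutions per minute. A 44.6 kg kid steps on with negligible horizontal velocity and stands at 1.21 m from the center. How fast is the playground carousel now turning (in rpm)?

ω_f ≈ 41.7 rpm

No external torque acts about the center; L_before = L_after.
I_p = ½(162)(2.02)² = 330.5 kg·m².
Added inertia Σmr² = (44.6)(1.21)² = 65.30 kg·m²; I_f = 330.5 + 65.30 = 395.8 kg·m².
ω_f = I_p ω_i / I_f = (330.5)(49.9) / 395.8 = 41.67 rpm.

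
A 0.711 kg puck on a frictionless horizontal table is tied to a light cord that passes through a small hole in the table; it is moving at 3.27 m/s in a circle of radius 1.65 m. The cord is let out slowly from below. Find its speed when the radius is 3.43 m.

The only horizontal force on the mass is along the cord (radial), so it exerts no torque about the hole and angular momentum m v r is conserved.
v₂ = v₁ r₁ / r₂ = (3.27)(1.65) / (3.43) = 1.573 m/s.

v₂ ≈ 1.57 m/s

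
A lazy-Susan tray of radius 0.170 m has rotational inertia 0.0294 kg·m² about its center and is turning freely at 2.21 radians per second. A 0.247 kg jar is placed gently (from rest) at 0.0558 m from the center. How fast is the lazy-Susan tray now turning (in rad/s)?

No external torque acts about the center; L_before = L_after.
Added inertia Σmr² = (0.247)(0.0558)² = 0.0007691 kg·m²; I_f = 0.02940 + 0.0007691 = 0.03017 kg·m².
ω_f = I_p ω_i / I_f = (0.02940)(2.21) / 0.03017 = 2.154 rad/s.

ω_f ≈ 2.15 rad/s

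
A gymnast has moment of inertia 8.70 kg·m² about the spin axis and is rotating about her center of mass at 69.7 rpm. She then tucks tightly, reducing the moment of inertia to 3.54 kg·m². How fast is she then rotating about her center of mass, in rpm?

ω₂ ≈ 171 rpm

With no external torque about the axis, L is conserved: I₁ω₁ = I₂ω₂.
ω₂ = I₁ω₁ / I₂ = (8.700)(69.7 rpm) / (3.540) = 171.3 rpm.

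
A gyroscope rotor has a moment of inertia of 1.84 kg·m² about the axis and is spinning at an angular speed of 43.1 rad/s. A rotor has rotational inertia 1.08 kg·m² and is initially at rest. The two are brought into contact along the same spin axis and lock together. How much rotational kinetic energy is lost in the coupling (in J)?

No external torque acts about the common axis, so total angular momentum is conserved.
Taking A's sense as positive: L = (1.840)(43.1) = 79.30 kg·m²·rad/s.
Combined I = 1.840 + 1.080 = 2.920 kg·m².
ω_f = L / I = 79.30 / 2.920 = 27.16 rad/s.
KE_i = ½ΣIω² = 1709 J; KE_f = ½(2.920)(27.16)² = 1077 J.

ΔKE lost ≈ 632 J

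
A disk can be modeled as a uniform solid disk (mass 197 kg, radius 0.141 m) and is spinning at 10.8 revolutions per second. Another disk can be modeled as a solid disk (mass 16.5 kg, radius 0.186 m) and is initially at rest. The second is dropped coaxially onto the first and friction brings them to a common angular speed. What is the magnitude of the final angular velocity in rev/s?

No external torque acts about the common axis, so total angular momentum is conserved.
Moments of inertia: I_A = ½(197)(0.141)² = 1.958 kg·m²; I_B = ½(16.5)(0.186)² = 0.2854 kg·m².
Taking A's sense as positive: L = (1.958)(10.8) = 21.15 kg·m²·rev/s.
Combined I = 1.958 + 0.2854 = 2.244 kg·m².
ω_f = L / I = 21.15 / 2.244 = 9.426 rev/s.

|ω_f| ≈ 9.43 rev/s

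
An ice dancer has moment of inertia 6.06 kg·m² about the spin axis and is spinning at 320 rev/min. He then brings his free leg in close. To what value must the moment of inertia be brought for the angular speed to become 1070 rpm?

I₂ ≈ 1.81 kg·m²

No external torque acts about the spin axis, so angular momentum is conserved.
I₂ = I₁ω₁ / ω₂ = (6.06)(320) / (1070) = 1.812 kg·m².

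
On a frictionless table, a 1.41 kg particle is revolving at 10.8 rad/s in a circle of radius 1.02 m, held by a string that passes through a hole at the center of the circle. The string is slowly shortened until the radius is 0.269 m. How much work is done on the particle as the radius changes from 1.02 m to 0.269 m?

The constraining force is radial, so m r² ω about the center is conserved.
ω₂ = ω₁ (r₁/r₂)² = (10.8)(1.02/0.269)² = 155.3 rad/s.
W = ΔKE = ½m(v₂² − v₁²) = 1145 J.

W ≈ 1140 J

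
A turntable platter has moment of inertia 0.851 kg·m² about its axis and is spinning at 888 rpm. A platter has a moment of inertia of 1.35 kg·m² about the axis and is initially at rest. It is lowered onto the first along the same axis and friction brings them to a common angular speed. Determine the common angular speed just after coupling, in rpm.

|ω_f| ≈ 343 rpm

The coupling torques are internal; angular momentum about the shared axis is conserved.
Taking A's sense as positive: L = (0.8510)(888) = 755.7 kg·m²·rpm.
Combined I = 0.8510 + 1.350 = 2.201 kg·m².
ω_f = L / I = 755.7 / 2.201 = 343.3 rpm.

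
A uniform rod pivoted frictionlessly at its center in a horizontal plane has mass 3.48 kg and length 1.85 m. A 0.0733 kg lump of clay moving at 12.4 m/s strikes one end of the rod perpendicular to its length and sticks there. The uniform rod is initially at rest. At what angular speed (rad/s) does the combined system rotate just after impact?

|ω_f| ≈ 0.797 rad/s

About the pivot the impulsive forces during the collision are internal, so angular momentum about that axis is conserved.
I_p = (1/12)(3.48)(1.85)² = 0.9925 kg·m². Taking the sense of the lump of clay's angular momentum as positive, L_{lump} = m v R = (0.0733)(12.4)(1.85/2) = 0.8408 kg·m²/s.
L_i = 0 + 0.8408 = 0.8408 kg·m²/s.
After sticking, I_f = I_p + m R² = 0.9925 + (0.0733)(1.85/2)² = 1.055 kg·m².
ω_f = L_i / I_f = 0.8408 / 1.055 = 0.7967 rad/s.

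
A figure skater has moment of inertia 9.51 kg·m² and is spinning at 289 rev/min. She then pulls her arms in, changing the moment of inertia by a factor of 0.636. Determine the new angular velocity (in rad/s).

ω₂ ≈ 47.6 rad/s

Angular momentum about the spin axis is conserved since the torque about it is zero.
I₂ = 0.636 × 9.51 = 6.048 kg·m².
ω₂ = I₁ω₁ / I₂ = (9.510)(289 rpm) / (6.048) = 454.4 rpm = 47.58 rad/s.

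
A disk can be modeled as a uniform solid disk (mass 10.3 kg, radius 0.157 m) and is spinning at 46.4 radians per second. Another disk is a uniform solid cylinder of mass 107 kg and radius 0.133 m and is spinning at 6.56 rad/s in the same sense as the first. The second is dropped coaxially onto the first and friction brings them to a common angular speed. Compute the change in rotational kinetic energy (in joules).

ΔKE ≈ -88.8 J

The coupling torques are internal; angular momentum about the shared axis is conserved.
Moments of inertia: I_A = ½(10.3)(0.157)² = 0.1269 kg·m²; I_B = ½(107)(0.133)² = 0.9464 kg·m².
Taking A's sense as positive: L = (0.1269)(46.4) + (0.9464)(6.56) = 12.10 kg·m²·rad/s.
Combined I = 0.1269 + 0.9464 = 1.073 kg·m².
ω_f = L / I = 12.10 / 1.073 = 11.27 rad/s.
KE_i = ½ΣIω² = 157.0 J; KE_f = ½(1.073)(11.27)² = 68.19 J.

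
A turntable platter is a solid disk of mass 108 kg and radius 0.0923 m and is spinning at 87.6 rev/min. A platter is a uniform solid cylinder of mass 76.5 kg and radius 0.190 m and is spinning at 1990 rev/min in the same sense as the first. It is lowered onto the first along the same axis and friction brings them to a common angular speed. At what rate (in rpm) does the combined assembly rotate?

No external torque acts about the common axis, so total angular momentum is conserved.
Moments of inertia: I_A = ½(108)(0.0923)² = 0.4600 kg·m²; I_B = ½(76.5)(0.190)² = 1.381 kg·m².
Taking A's sense as positive: L = (0.4600)(87.6) + (1.381)(1990) = 2788 kg·m²·rpm.
Combined I = 0.4600 + 1.381 = 1.841 kg·m².
ω_f = L / I = 2788 / 1.841 = 1515 rpm.

|ω_f| ≈ 1510 rpm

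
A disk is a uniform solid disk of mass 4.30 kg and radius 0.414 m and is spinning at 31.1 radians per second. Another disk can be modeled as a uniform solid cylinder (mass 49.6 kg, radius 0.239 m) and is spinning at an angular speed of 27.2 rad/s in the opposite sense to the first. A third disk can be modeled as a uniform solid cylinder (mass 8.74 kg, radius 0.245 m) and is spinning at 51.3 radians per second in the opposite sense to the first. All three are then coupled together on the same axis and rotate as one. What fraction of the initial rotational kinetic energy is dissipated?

The coupling torques are internal; angular momentum about the shared axis is conserved.
Moments of inertia: I_A = ½(4.30)(0.414)² = 0.3685 kg·m²; I_B = ½(49.6)(0.239)² = 1.417 kg·m²; I_C = ½(8.74)(0.245)² = 0.2623 kg·m².
Taking A's sense as positive: L = (0.3685)(31.1) − (1.417)(27.2) − (0.2623)(51.3) = -40.53 kg·m²·rad/s.
Combined I = 0.3685 + 1.417 + 0.2623 = 2.047 kg·m².
ω_f = L / I = -40.53 / 2.047 = -19.79 rad/s.
KE_i = ½ΣIω² = 1047 J; KE_f = ½(2.047)(19.79)² = 401.1 J.
Fraction dissipated = (KE_i − KE_f)/KE_i = 0.6170.

fraction ≈ 0.617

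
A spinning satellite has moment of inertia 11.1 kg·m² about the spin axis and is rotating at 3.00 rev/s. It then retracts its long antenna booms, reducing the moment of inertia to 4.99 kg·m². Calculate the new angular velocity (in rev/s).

With no external torque about the axis, L is conserved: I₁ω₁ = I₂ω₂.
ω₂ = I₁ω₁ / I₂ = (11.10)(3.00 rev/s) / (4.990) = 6.673 rev/s.

ω₂ ≈ 6.67 rev/s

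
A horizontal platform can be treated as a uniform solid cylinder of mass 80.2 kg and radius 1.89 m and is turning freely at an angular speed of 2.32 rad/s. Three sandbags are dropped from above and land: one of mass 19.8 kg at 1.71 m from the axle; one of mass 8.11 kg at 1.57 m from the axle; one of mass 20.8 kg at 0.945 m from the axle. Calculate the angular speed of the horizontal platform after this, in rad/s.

ω_f ≈ 1.39 rad/s

The added mass arrives with no angular momentum about the axle, and any external torque about the axle is negligible, so the system's angular momentum is conserved.
I_p = ½(80.2)(1.89)² = 143.2 kg·m².
Added inertia Σmr² = (19.8)(1.71)² + (8.11)(1.57)² + (20.8)(0.945)² = 96.46 kg·m²; I_f = 143.2 + 96.46 = 239.7 kg·m².
ω_f = I_p ω_i / I_f = (143.2)(2.32) / 239.7 = 1.386 rad/s.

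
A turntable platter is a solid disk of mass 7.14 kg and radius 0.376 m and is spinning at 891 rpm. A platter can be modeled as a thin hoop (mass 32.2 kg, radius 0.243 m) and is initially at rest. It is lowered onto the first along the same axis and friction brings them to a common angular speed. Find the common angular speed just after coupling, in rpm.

|ω_f| ≈ 187 rpm

The coupling torques are internal; angular momentum about the shared axis is conserved.
Moments of inertia: I_A = ½(7.14)(0.376)² = 0.5047 kg·m²; I_B = (32.2)(0.243)² = 1.901 kg·m².
Taking A's sense as positive: L = (0.5047)(891) = 449.7 kg·m²·rpm.
Combined I = 0.5047 + 1.901 = 2.406 kg·m².
ω_f = L / I = 449.7 / 2.406 = 186.9 rpm.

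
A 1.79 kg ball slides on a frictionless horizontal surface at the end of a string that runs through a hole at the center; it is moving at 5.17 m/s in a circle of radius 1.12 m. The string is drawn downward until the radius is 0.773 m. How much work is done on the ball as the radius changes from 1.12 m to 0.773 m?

Central (radial) force ⇒ zero torque about the center ⇒ m v r is constant.
v₂ = v₁ r₁ / r₂ = (5.17)(1.12) / (0.773) = 7.491 m/s.
W = ΔKE = ½m(v₂² − v₁²) = 26.30 J.

W ≈ 26.3 J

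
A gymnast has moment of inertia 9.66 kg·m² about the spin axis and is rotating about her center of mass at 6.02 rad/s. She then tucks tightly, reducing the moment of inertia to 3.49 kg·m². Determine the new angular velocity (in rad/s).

ω₂ ≈ 16.7 rad/s

No external torque acts about the spin axis, so angular momentum is conserved.
ω₂ = I₁ω₁ / I₂ = (9.660)(6.02 rad/s) / (3.490) = 16.66 rad/s.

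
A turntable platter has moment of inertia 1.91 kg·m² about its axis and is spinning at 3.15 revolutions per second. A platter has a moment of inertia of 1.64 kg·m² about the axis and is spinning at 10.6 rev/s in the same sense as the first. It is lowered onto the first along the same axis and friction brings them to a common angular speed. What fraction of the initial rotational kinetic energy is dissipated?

fraction ≈ 0.241

No external torque acts about the common axis, so total angular momentum is conserved.
Taking A's sense as positive: L = (1.910)(3.15) + (1.640)(10.6) = 23.40 kg·m²·rev/s.
Combined I = 1.910 + 1.640 = 3.550 kg·m².
ω_f = L / I = 23.40 / 3.550 = 6.592 rev/s.
KE_i = ½ΣIω² = 4011 J; KE_f = ½(3.550)(41.42)² = 3045 J.
Fraction dissipated = (KE_i − KE_f)/KE_i = 0.2410.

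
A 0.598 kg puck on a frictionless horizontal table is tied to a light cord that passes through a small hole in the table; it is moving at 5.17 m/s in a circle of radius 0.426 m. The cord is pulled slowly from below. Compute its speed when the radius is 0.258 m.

v₂ ≈ 8.54 m/s

The only horizontal force on the mass is along the cord (radial), so it exerts no torque about the hole and angular momentum m v r is conserved.
v₂ = v₁ r₁ / r₂ = (5.17)(0.426) / (0.258) = 8.537 m/s.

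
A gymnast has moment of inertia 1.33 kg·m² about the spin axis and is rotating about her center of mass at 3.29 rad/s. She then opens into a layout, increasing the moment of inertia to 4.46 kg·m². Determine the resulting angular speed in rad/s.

ω₂ ≈ 0.981 rad/s

With no external torque about the axis, L is conserved: I₁ω₁ = I₂ω₂.
ω₂ = I₁ω₁ / I₂ = (1.330)(3.29 rad/s) / (4.460) = 0.9811 rad/s.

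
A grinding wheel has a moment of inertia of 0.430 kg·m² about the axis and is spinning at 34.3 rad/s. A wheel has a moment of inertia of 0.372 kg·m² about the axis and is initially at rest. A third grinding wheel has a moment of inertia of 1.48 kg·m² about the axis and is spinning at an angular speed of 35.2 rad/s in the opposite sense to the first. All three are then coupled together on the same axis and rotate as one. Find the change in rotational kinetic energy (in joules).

ΔKE ≈ -864 J

The coupling torques are internal; angular momentum about the shared axis is conserved.
Taking A's sense as positive: L = (0.4300)(34.3) − (1.480)(35.2) = -37.35 kg·m²·rad/s.
Combined I = 0.4300 + 0.3720 + 1.480 = 2.282 kg·m².
ω_f = L / I = -37.35 / 2.282 = -16.37 rad/s.
KE_i = ½ΣIω² = 1170 J; KE_f = ½(2.282)(16.37)² = 305.6 J.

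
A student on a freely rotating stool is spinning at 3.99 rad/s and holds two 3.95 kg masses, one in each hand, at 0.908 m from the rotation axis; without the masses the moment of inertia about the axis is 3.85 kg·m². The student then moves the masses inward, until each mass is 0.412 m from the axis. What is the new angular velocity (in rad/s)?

No external torque acts about the spin axis, so angular momentum is conserved.
I₁ = 3.85 + 2(3.95)(0.908)² = 10.36 kg·m²; I₂ = 3.85 + 2(3.95)(0.412)² = 5.191 kg·m².
ω₂ = I₁ω₁ / I₂ = (10.36)(3.99 rad/s) / (5.191) = 7.966 rad/s.

ω₂ ≈ 7.97 rad/s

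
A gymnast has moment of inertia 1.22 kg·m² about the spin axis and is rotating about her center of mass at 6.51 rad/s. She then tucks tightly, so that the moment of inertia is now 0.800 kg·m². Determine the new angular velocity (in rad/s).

ω₂ ≈ 9.93 rad/s

Angular momentum about the spin axis is conserved since the torque about it is zero.
ω₂ = I₁ω₁ / I₂ = (1.220)(6.51 rad/s) / (0.8000) = 9.928 rad/s.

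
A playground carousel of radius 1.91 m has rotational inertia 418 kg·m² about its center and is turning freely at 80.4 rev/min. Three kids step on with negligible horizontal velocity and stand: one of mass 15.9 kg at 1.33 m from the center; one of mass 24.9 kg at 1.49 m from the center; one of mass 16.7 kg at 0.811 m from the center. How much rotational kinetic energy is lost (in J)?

energy lost ≈ 2730 J

No external torque acts about the center; L_before = L_after.
Added inertia Σmr² = (15.9)(1.33)² + (24.9)(1.49)² + (16.7)(0.811)² = 94.39 kg·m²; I_f = 418.0 + 94.39 = 512.4 kg·m².
ω_f = I_p ω_i / I_f = (418.0)(80.4) / 512.4 = 65.59 rpm.
KE_i = ½(418.0)(8.419 rad/s)² = 14820 J; KE_f = ½(512.4)(6.868)² = 12090 J.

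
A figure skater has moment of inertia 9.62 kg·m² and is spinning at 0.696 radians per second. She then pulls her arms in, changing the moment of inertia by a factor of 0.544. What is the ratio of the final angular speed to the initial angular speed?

ω₂/ω₁ ≈ 1.84

Angular momentum about the spin axis is conserved since the torque about it is zero.
I₂ = 0.544 × 9.62 = 5.233 kg·m².
ω₂/ω₁ = I₁/I₂ = 9.620 / 5.233 = 1.838.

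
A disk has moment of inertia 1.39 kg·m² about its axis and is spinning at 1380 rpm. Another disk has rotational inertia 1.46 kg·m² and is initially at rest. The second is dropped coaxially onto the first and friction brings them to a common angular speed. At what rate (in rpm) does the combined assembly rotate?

|ω_f| ≈ 673 rpm

The coupling torques are internal; angular momentum about the shared axis is conserved.
Taking A's sense as positive: L = (1.390)(1380) = 1918 kg·m²·rpm.
Combined I = 1.390 + 1.460 = 2.850 kg·m².
ω_f = L / I = 1918 / 2.850 = 673.1 rpm.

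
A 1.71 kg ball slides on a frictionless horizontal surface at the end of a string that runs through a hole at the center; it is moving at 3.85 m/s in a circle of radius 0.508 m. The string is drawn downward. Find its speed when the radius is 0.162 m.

Central (radial) force ⇒ zero torque about the center ⇒ m v r is constant.
v₂ = v₁ r₁ / r₂ = (3.85)(0.508) / (0.162) = 12.07 m/s.

v₂ ≈ 12.1 m/s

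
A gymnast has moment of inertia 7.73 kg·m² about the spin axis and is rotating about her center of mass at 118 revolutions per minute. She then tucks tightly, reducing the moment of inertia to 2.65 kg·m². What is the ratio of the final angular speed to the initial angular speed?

With no external torque about the axis, L is conserved: I₁ω₁ = I₂ω₂.
ω₂/ω₁ = I₁/I₂ = 7.730 / 2.650 = 2.917.

ω₂/ω₁ ≈ 2.92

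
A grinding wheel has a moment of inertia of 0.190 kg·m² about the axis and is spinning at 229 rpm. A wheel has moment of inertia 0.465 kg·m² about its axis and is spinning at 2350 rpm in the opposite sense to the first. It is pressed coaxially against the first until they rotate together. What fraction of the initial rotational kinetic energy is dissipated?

No external torque acts about the common axis, so total angular momentum is conserved.
Taking A's sense as positive: L = (0.1900)(229) − (0.4650)(2350) = -1049 kg·m²·rpm.
Combined I = 0.1900 + 0.4650 = 0.6550 kg·m².
ω_f = L / I = -1049 / 0.6550 = -1602 rpm.
KE_i = ½ΣIω² = 14140 J; KE_f = ½(0.6550)(167.7)² = 9216 J.
Fraction dissipated = (KE_i − KE_f)/KE_i = 0.3480.

fraction ≈ 0.348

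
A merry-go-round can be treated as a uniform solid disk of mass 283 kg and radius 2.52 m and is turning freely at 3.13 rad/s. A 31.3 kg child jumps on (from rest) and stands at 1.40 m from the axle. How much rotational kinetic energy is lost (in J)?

No external torque acts about the axle; L_before = L_after.
I_p = ½(283)(2.52)² = 898.6 kg·m².
Added inertia Σmr² = (31.3)(1.40)² = 61.35 kg·m²; I_f = 898.6 + 61.35 = 959.9 kg·m².
ω_f = I_p ω_i / I_f = (898.6)(3.13) / 959.9 = 2.930 rad/s.
KE_i = ½(898.6)(3.130 rad/s)² = 4402 J; KE_f = ½(959.9)(2.930)² = 4120 J.

energy lost ≈ 281 J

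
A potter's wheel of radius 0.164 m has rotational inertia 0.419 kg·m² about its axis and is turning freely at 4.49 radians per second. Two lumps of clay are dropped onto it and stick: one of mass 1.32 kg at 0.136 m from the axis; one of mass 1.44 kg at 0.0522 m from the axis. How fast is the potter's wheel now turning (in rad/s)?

No external torque acts about the axis; L_before = L_after.
Added inertia Σmr² = (1.32)(0.136)² + (1.44)(0.0522)² = 0.02834 kg·m²; I_f = 0.4190 + 0.02834 = 0.4473 kg·m².
ω_f = I_p ω_i / I_f = (0.4190)(4.49) / 0.4473 = 4.206 rad/s.

ω_f ≈ 4.21 rad/s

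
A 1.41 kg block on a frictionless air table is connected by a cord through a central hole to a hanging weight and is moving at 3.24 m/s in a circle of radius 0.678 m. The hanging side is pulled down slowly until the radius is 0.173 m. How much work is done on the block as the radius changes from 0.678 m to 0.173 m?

Central (radial) force ⇒ zero torque about the center ⇒ m v r is constant.
v₂ = v₁ r₁ / r₂ = (3.24)(0.678) / (0.173) = 12.70 m/s.
W = ΔKE = ½m(v₂² − v₁²) = 106.3 J.

W ≈ 106 J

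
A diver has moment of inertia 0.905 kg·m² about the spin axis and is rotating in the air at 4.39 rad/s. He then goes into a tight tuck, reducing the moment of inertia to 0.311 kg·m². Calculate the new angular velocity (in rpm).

No external torque acts about the spin axis, so angular momentum is conserved.
ω₂ = I₁ω₁ / I₂ = (0.9050)(4.39 rad/s) / (0.3110) = 12.77 rad/s = 122.0 rpm.

ω₂ ≈ 122 rpm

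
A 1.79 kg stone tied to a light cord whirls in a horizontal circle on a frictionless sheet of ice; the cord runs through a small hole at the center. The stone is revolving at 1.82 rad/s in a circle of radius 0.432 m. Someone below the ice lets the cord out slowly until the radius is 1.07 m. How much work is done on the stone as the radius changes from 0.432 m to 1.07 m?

W ≈ -0.463 J

The constraining force is radial, so m r² ω about the center is conserved.
ω₂ = ω₁ (r₁/r₂)² = (1.82)(0.432/1.07)² = 0.2967 rad/s.
W = ΔKE = ½m(v₂² − v₁²) = -0.4631 J.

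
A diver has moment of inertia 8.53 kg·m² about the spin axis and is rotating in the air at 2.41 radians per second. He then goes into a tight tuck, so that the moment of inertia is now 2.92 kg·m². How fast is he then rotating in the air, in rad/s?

ω₂ ≈ 7.04 rad/s

Angular momentum about the spin axis is conserved since the torque about it is zero.
ω₂ = I₁ω₁ / I₂ = (8.530)(2.41 rad/s) / (2.920) = 7.040 rad/s.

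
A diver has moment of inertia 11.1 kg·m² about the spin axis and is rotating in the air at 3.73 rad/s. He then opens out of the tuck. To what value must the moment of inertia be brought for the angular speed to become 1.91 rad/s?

I₂ ≈ 21.7 kg·m²

No external torque acts about the spin axis, so angular momentum is conserved.
I₂ = I₁ω₁ / ω₂ = (11.1)(3.73) / (1.91) = 21.68 kg·m².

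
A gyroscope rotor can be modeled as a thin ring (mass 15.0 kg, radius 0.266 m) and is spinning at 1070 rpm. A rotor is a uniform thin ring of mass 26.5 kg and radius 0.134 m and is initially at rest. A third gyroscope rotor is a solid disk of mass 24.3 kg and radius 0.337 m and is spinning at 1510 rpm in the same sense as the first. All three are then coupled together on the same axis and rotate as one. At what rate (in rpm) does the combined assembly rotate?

|ω_f| ≈ 1100 rpm

The coupling torques are internal; angular momentum about the shared axis is conserved.
Moments of inertia: I_A = (15.0)(0.266)² = 1.061 kg·m²; I_B = (26.5)(0.134)² = 0.4758 kg·m²; I_C = ½(24.3)(0.337)² = 1.380 kg·m².
Taking A's sense as positive: L = (1.061)(1070) + (1.380)(1510) = 3219 kg·m²·rpm.
Combined I = 1.061 + 0.4758 + 1.380 = 2.917 kg·m².
ω_f = L / I = 3219 / 2.917 = 1104 rpm.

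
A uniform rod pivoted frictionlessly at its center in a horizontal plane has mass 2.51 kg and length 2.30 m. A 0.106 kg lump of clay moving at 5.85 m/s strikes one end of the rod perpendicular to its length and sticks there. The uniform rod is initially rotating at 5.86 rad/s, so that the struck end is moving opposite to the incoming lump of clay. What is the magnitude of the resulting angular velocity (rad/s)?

The axle reaction passes through the pivot and exerts no torque about it; angular momentum about the pivot is conserved through the impact.
I_p = (1/12)(2.51)(2.30)² = 1.106 kg·m². Taking the sense of the lump of clay's angular momentum as positive, L_{lump} = m v R = (0.106)(5.85)(2.30/2) = 0.7131 kg·m²/s.
L_i = −I_p ω_p + m v R = −(1.106)(5.86) + 0.7131 = -5.771 kg·m²/s.
After sticking, I_f = I_p + m R² = 1.106 + (0.106)(2.30/2)² = 1.247 kg·m².
ω_f = L_i / I_f = -5.771 / 1.247 = -4.629 rad/s.

|ω_f| ≈ 4.63 rad/s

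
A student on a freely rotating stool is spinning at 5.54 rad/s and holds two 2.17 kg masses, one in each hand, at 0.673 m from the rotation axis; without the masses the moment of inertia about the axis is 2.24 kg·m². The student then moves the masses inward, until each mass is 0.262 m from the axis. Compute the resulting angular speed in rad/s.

ω₂ ≈ 9.18 rad/s

No external torque acts about the spin axis, so angular momentum is conserved.
I₁ = 2.24 + 2(2.17)(0.673)² = 4.206 kg·m²; I₂ = 2.24 + 2(2.17)(0.262)² = 2.538 kg·m².
ω₂ = I₁ω₁ / I₂ = (4.206)(5.54 rad/s) / (2.538) = 9.181 rad/s.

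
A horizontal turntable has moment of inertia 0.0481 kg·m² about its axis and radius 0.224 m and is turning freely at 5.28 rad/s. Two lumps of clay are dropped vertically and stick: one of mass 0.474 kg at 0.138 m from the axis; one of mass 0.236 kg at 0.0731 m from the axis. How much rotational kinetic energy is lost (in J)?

energy lost ≈ 0.118 J

The added mass arrives with no angular momentum about the axis, and any external torque about the axis is negligible, so the system's angular momentum is conserved.
Added inertia Σmr² = (0.474)(0.138)² + (0.236)(0.0731)² = 0.01029 kg·m²; I_f = 0.04810 + 0.01029 = 0.05839 kg·m².
ω_f = I_p ω_i / I_f = (0.04810)(5.28) / 0.05839 = 4.350 rad/s.
KE_i = ½(0.04810)(5.280 rad/s)² = 0.6705 J; KE_f = ½(0.05839)(4.350)² = 0.5523 J.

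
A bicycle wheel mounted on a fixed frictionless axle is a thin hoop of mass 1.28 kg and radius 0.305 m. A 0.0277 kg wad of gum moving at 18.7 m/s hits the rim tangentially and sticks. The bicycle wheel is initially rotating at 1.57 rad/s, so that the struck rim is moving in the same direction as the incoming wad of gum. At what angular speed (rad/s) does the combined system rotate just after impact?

|ω_f| ≈ 2.84 rad/s

About the axle the impulsive forces during the collision are internal, so angular momentum about that axis is conserved.
I_p = (1.28)(0.305)² = 0.1191 kg·m². Taking the sense of the wad of gum's angular momentum as positive, L_{wad} = m v R = (0.0277)(18.7)(0.305) = 0.1580 kg·m²/s.
L_i = +I_p ω_p + m v R = +(0.1191)(1.57) + 0.1580 = 0.3449 kg·m²/s.
After sticking, I_f = I_p + m R² = 0.1191 + (0.0277)(0.305)² = 0.1216 kg·m².
ω_f = L_i / I_f = 0.3449 / 0.1216 = 2.835 rad/s.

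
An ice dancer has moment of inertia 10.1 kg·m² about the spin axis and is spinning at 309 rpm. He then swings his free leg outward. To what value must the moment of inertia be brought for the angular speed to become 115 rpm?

No external torque acts about the spin axis, so angular momentum is conserved.
I₂ = I₁ω₁ / ω₂ = (10.1)(309) / (115) = 27.14 kg·m².

I₂ ≈ 27.1 kg·m²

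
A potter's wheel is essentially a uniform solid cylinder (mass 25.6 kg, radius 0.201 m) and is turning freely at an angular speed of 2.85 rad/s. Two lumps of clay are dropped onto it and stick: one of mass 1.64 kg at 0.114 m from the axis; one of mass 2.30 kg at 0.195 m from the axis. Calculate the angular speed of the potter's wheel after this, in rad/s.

ω_f ≈ 2.35 rad/s

No external torque acts about the axis; L_before = L_after.
I_p = ½(25.6)(0.201)² = 0.5171 kg·m².
Added inertia Σmr² = (1.64)(0.114)² + (2.30)(0.195)² = 0.1088 kg·m²; I_f = 0.5171 + 0.1088 = 0.6259 kg·m².
ω_f = I_p ω_i / I_f = (0.5171)(2.85) / 0.6259 = 2.355 rad/s.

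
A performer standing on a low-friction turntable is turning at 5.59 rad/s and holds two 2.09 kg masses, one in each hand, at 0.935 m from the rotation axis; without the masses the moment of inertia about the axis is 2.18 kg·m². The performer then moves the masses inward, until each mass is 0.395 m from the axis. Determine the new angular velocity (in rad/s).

With no external torque about the axis, L is conserved: I₁ω₁ = I₂ω₂.
I₁ = 2.18 + 2(2.09)(0.935)² = 5.834 kg·m²; I₂ = 2.18 + 2(2.09)(0.395)² = 2.832 kg·m².
ω₂ = I₁ω₁ / I₂ = (5.834)(5.59 rad/s) / (2.832) = 11.52 rad/s.

ω₂ ≈ 11.5 rad/s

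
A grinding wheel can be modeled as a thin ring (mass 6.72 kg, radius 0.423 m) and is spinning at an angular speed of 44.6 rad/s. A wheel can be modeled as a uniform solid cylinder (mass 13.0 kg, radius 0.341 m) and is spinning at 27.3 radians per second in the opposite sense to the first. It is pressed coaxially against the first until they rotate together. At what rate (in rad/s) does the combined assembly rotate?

|ω_f| ≈ 16.8 rad/s

No external torque acts about the common axis, so total angular momentum is conserved.
Moments of inertia: I_A = (6.72)(0.423)² = 1.202 kg·m²; I_B = ½(13.0)(0.341)² = 0.7558 kg·m².
Taking A's sense as positive: L = (1.202)(44.6) − (0.7558)(27.3) = 32.99 kg·m²·rad/s.
Combined I = 1.202 + 0.7558 = 1.958 kg·m².
ω_f = L / I = 32.99 / 1.958 = 16.85 rad/s.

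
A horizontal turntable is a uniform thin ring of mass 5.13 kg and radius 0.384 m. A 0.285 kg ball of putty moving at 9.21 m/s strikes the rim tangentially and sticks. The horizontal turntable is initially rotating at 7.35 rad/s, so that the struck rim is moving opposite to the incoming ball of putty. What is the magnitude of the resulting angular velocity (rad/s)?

|ω_f| ≈ 5.70 rad/s

The axle reaction passes through the axle and exerts no torque about it; angular momentum about the axle is conserved through the impact.
I_p = (5.13)(0.384)² = 0.7564 kg·m². Taking the sense of the ball of putty's angular momentum as positive, L_{ball} = m v R = (0.285)(9.21)(0.384) = 1.008 kg·m²/s.
L_i = −I_p ω_p + m v R = −(0.7564)(7.35) + 1.008 = -4.552 kg·m²/s.
After sticking, I_f = I_p + m R² = 0.7564 + (0.285)(0.384)² = 0.7985 kg·m².
ω_f = L_i / I_f = -4.552 / 0.7985 = -5.701 rad/s.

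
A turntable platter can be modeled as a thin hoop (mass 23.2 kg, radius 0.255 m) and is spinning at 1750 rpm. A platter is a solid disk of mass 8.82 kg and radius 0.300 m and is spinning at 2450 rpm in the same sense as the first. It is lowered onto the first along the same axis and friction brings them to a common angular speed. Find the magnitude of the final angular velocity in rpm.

|ω_f| ≈ 1900 rpm

The coupling torques are internal; angular momentum about the shared axis is conserved.
Moments of inertia: I_A = (23.2)(0.255)² = 1.509 kg·m²; I_B = ½(8.82)(0.300)² = 0.3969 kg·m².
Taking A's sense as positive: L = (1.509)(1750) + (0.3969)(2450) = 3612 kg·m²·rpm.
Combined I = 1.509 + 0.3969 = 1.905 kg·m².
ω_f = L / I = 3612 / 1.905 = 1896 rpm.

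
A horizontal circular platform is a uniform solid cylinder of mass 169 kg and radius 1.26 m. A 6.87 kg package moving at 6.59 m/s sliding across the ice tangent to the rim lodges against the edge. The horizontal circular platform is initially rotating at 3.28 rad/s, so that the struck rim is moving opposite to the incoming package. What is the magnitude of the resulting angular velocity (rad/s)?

|ω_f| ≈ 2.64 rad/s

The axle reaction passes through the central axle and exerts no torque about it; angular momentum about the central axle is conserved through the impact.
I_p = ½(169)(1.26)² = 134.2 kg·m². Taking the sense of the package's angular momentum as positive, L_{package} = m v R = (6.87)(6.59)(1.26) = 57.04 kg·m²/s.
L_i = −I_p ω_p + m v R = −(134.2)(3.28) + 57.04 = -383.0 kg·m²/s.
After sticking, I_f = I_p + m R² = 134.2 + (6.87)(1.26)² = 145.1 kg·m².
ω_f = L_i / I_f = -383.0 / 145.1 = -2.640 rad/s.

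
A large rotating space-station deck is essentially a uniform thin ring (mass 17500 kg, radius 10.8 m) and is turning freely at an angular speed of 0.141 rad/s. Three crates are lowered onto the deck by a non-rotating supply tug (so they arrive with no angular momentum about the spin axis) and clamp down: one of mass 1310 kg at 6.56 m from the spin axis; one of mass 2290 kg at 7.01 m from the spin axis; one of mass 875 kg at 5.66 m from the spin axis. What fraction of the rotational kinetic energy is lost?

No external torque acts about the spin axis; L_before = L_after.
I_p = (17500)(10.8)² = 2.041e+06 kg·m².
Added inertia Σmr² = (1310)(6.56)² + (2290)(7.01)² + (875)(5.66)² = 1.969e+05 kg·m²; I_f = 2.041e+06 + 1.969e+05 = 2.238e+06 kg·m².
ω_f = I_p ω_i / I_f = (2.041e+06)(0.141) / 2.238e+06 = 0.1286 rad/s.
KE_i = ½(2.041e+06)(0.1410 rad/s)² = 20290 J; KE_f = ½(2.238e+06)(0.1286)² = 18510 J.
Fraction lost = 0.08799.

fraction ≈ 0.0880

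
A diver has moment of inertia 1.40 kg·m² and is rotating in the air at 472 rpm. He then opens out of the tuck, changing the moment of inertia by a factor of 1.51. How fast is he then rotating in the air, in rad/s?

With no external torque about the axis, L is conserved: I₁ω₁ = I₂ω₂.
I₂ = 1.51 × 1.40 = 2.114 kg·m².
ω₂ = I₁ω₁ / I₂ = (1.400)(472 rpm) / (2.114) = 312.6 rpm = 32.73 rad/s.

ω₂ ≈ 32.7 rad/s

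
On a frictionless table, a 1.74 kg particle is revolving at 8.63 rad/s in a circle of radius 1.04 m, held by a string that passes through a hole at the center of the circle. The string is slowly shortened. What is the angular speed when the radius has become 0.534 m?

ω₂ ≈ 32.7 rad/s

No torque about the axis ⇒ m r₁² ω₁ = m r₂² ω₂.
ω₂ = ω₁ (r₁/r₂)² = (8.63)(1.04/0.534)² = 32.73 rad/s.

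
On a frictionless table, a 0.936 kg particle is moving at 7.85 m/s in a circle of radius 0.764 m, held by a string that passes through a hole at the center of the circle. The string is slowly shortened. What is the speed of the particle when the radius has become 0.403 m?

The only horizontal force on the mass is along the cord (radial), so it exerts no torque about the hole and angular momentum m v r is conserved.
v₂ = v₁ r₁ / r₂ = (7.85)(0.764) / (0.403) = 14.88 m/s.

v₂ ≈ 14.9 m/s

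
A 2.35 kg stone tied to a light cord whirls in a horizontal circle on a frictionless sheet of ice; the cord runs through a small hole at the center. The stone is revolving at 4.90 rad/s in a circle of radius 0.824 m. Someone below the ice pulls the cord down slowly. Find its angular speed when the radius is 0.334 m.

ω₂ ≈ 29.8 rad/s

The constraining force is radial, so m r² ω about the center is conserved.
ω₂ = ω₁ (r₁/r₂)² = (4.90)(0.824/0.334)² = 29.82 rad/s.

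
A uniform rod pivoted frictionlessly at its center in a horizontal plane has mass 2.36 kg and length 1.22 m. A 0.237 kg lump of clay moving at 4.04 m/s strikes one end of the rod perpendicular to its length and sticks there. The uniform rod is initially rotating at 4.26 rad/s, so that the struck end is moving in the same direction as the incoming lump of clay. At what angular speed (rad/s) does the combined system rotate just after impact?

|ω_f| ≈ 4.81 rad/s

About the pivot the impulsive forces during the collision are internal, so angular momentum about that axis is conserved.
I_p = (1/12)(2.36)(1.22)² = 0.2927 kg·m². Taking the sense of the lump of clay's angular momentum as positive, L_{lump} = m v R = (0.237)(4.04)(1.22/2) = 0.5841 kg·m²/s.
L_i = +I_p ω_p + m v R = +(0.2927)(4.26) + 0.5841 = 1.831 kg·m²/s.
After sticking, I_f = I_p + m R² = 0.2927 + (0.237)(1.22/2)² = 0.3809 kg·m².
ω_f = L_i / I_f = 1.831 / 0.3809 = 4.807 rad/s.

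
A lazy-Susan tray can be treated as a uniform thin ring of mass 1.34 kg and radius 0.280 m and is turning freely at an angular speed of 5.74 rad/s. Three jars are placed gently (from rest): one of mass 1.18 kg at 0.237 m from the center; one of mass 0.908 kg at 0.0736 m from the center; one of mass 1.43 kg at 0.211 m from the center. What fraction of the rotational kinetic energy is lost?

The added mass arrives with no angular momentum about the center, and any external torque about the center is negligible, so the system's angular momentum is conserved.
I_p = (1.34)(0.280)² = 0.1051 kg·m².
Added inertia Σmr² = (1.18)(0.237)² + (0.908)(0.0736)² + (1.43)(0.211)² = 0.1349 kg·m²; I_f = 0.1051 + 0.1349 = 0.2399 kg·m².
ω_f = I_p ω_i / I_f = (0.1051)(5.74) / 0.2399 = 2.513 rad/s.
KE_i = ½(0.1051)(5.740 rad/s)² = 1.731 J; KE_f = ½(0.2399)(2.513)² = 0.7578 J.
Fraction lost = 0.5621.

fraction ≈ 0.562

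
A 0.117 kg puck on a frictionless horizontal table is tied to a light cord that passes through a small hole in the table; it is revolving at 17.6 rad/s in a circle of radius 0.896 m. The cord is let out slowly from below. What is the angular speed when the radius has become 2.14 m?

ω₂ ≈ 3.09 rad/s

The constraining force is radial, so m r² ω about the center is conserved.
ω₂ = ω₁ (r₁/r₂)² = (17.6)(0.896/2.14)² = 3.085 rad/s.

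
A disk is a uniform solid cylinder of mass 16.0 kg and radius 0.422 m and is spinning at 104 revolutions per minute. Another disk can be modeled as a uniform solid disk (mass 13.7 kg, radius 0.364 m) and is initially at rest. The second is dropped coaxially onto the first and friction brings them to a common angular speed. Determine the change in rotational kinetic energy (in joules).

The coupling torques are internal; angular momentum about the shared axis is conserved.
Moments of inertia: I_A = ½(16.0)(0.422)² = 1.425 kg·m²; I_B = ½(13.7)(0.364)² = 0.9076 kg·m².
Taking A's sense as positive: L = (1.425)(104) = 148.2 kg·m²·rpm.
Combined I = 1.425 + 0.9076 = 2.332 kg·m².
ω_f = L / I = 148.2 / 2.332 = 63.53 rpm.
KE_i = ½ΣIω² = 84.49 J; KE_f = ½(2.332)(6.653)² = 51.61 J.

ΔKE ≈ -32.9 J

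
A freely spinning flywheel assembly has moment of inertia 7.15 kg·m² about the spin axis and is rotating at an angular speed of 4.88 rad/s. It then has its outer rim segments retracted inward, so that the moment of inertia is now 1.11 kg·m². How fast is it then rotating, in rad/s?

Angular momentum about the spin axis is conserved since the torque about it is zero.
ω₂ = I₁ω₁ / I₂ = (7.150)(4.88 rad/s) / (1.110) = 31.43 rad/s.

ω₂ ≈ 31.4 rad/s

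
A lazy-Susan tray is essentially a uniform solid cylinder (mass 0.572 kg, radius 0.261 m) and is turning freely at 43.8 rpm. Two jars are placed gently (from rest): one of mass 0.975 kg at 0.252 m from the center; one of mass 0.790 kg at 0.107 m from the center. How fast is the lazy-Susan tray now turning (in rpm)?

ω_f ≈ 9.44 rpm

No external torque acts about the center; L_before = L_after.
I_p = ½(0.572)(0.261)² = 0.01948 kg·m².
Added inertia Σmr² = (0.975)(0.252)² + (0.790)(0.107)² = 0.07096 kg·m²; I_f = 0.01948 + 0.07096 = 0.09044 kg·m².
ω_f = I_p ω_i / I_f = (0.01948)(43.8) / 0.09044 = 9.435 rpm.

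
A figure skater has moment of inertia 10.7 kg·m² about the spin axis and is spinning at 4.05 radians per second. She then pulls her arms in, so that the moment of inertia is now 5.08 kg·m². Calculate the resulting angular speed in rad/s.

No external torque acts about the spin axis, so angular momentum is conserved.
ω₂ = I₁ω₁ / I₂ = (10.70)(4.05 rad/s) / (5.080) = 8.531 rad/s.

ω₂ ≈ 8.53 rad/s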